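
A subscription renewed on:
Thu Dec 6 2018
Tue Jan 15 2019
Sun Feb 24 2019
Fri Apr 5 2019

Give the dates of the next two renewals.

Gaps between consecutive events: 40, 40, 40 days — a constant 40-day interval.
Fri Apr 5 2019 + 40 days = Wed May 15 2019.
Wed May 15 2019 + 40 days = Mon Jun 24 2019.

Wed May 15 2019, Mon Jun 24 2019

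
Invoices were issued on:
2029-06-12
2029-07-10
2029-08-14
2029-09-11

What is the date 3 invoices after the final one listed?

2029-12-11

Gaps: 28, 35, 28 days — a mix of 28 and 35. Every date is a Tuesday.
Each is the 2nd Tuesday of its month.
October 2029 — 2nd Tuesday is 2029-10-09.
November 2029 — 2nd Tuesday is 2029-11-13.
December 2029 — 2nd Tuesday is 2029-12-11.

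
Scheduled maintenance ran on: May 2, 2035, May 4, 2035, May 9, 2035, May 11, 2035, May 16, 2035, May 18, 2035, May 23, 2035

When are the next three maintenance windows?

May 25, 2035; May 30, 2035; June 1, 2035

Gaps: 2, 5, 2, 5, 2, 5 days — not constant, but cyclic with period 2.
The events fall on every Wednesday and Friday.
The following Friday is May 25, 2035.
Next Wednesday: May 30, 2035.
Next Friday: June 1, 2035.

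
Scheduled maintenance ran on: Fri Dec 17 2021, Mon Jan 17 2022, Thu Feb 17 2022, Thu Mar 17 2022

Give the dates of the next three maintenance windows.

Gaps: 31, 31, 28 days — not constant. Every event is on the 17th of the month.
Pattern: the 17th of each month.
April 2022: Sun Apr 17 2022.
Next: May 2022 → Tue May 17 2022.
Next: June 2022 → Fri Jun 17 2022.

Sun Apr 17 2022, Tue May 17 2022, Fri Jun 17 2022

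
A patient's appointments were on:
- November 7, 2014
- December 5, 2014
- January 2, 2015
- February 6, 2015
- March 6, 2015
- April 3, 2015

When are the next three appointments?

Gaps: 28, 28, 35, 28, 28 days — a mix of 28 and 35. Every date is a Friday.
Each is the 1st Friday of its month.
May 2015 — 1st Friday is May 1, 2015.
June 2015 — 1st Friday is June 5, 2015.
July 2015 — 1st Friday is July 3, 2015.

May 1, 2015; June 5, 2015; July 3, 2015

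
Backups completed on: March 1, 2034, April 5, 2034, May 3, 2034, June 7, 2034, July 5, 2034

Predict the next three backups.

August 2, 2034; September 6, 2034; October 4, 2034

These are Wednesdays at 28- or 35-day spacing (35, 28, 35, 28).
The pattern: 1st Wednesday of the month.
1st Wednesday of August 2034: August 2, 2034.
1st Wednesday of September 2034: September 6, 2034.
1st Wednesday of October 2034: October 4, 2034.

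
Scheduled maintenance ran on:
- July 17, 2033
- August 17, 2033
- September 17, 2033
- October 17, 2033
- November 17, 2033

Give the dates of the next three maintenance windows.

The day-of-month is always 17 (31, 31, 30, 31 days between events).
So this recurs on the 17th of each month.
Next: December 2033 → December 17, 2033.
January 2034: January 17, 2034.
February 2034: February 17, 2034.

December 17, 2033; January 17, 2034; February 17, 2034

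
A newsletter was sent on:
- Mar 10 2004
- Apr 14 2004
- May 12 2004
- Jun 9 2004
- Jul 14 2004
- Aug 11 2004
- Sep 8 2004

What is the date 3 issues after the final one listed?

Dec 8 2004

Gaps: 35, 28, 28, 35, 28, 28 days — a mix of 28 and 35. Every date is a Wednesday.
Each is the 2nd Wednesday of its month.
October 2004 — 2nd Wednesday is Oct 13 2004.
2nd Wednesday of November 2004: Nov 10 2004.
December 2004 — 2nd Wednesday is Dec 8 2004.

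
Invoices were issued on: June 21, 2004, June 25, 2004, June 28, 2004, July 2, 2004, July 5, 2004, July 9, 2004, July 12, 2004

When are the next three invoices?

Every event lands on a Monday or Friday (gaps cycle 4, 3, 4, 3, 4, 3).
So the schedule is: every Monday and Friday.
The following Friday is July 16, 2004.
The following Monday is July 19, 2004.
The following Friday is July 23, 2004.

July 16, 2004; July 19, 2004; July 23, 2004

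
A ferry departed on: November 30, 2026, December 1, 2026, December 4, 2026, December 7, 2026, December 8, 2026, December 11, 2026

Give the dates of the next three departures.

Every event lands on a Monday or Tuesday or Friday (gaps cycle 1, 3, 3, 1, 3).
So the schedule is: every Monday, Tuesday and Friday.
The following Monday is December 14, 2026.
The following Tuesday is December 15, 2026.
Next Friday: December 18, 2026.

December 14, 2026; December 15, 2026; December 18, 2026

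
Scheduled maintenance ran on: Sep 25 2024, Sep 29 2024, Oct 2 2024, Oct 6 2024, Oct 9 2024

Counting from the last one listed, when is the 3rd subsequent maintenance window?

Gaps: 4, 3, 4, 3 days — not constant, but cyclic with period 2.
The events fall on every Wednesday and Sunday.
Next Sunday: Oct 13 2024.
The following Wednesday is Oct 16 2024.
The following Sunday is Oct 20 2024.

Oct 20 2024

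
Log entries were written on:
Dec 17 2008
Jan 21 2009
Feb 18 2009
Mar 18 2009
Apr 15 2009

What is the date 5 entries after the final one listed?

Sep 16 2009

Gaps: 35, 28, 28, 28 days — a mix of 28 and 35. Every date is a Wednesday.
Each is the 3rd Wednesday of its month.
3rd Wednesday of May 2009: May 20 2009.
June 2009 — 3rd Wednesday is Jun 17 2009.
July 2009 — 3rd Wednesday is Jul 15 2009.
August 2009 — 3rd Wednesday is Aug 19 2009.
September 2009 — 3rd Wednesday is Sep 16 2009.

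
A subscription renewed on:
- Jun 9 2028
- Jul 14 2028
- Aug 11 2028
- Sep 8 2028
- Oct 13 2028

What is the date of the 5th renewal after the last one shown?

All dates are Fridays, 35, 28, 28, 35 days apart.
Specifically, the 2nd Friday of each month.
2nd Friday of November 2028: Nov 10 2028.
December 2028 — 2nd Friday is Dec 8 2028.
January 2029 — 2nd Friday is Jan 12 2029.
2nd Friday of February 2029: Feb 9 2029.
March 2029 — 2nd Friday is Mar 9 2029.

Mar 9 2029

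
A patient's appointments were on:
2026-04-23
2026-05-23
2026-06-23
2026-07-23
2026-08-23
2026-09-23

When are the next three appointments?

2026-10-23, 2026-11-23, 2026-12-23

Gaps: 30, 31, 30, 31, 31 days — not constant. Every event is on the 23rd of the month.
Pattern: the 23rd of each month.
Next: October 2026 → 2026-10-23.
November 2026: 2026-11-23.
Next: December 2026 → 2026-12-23.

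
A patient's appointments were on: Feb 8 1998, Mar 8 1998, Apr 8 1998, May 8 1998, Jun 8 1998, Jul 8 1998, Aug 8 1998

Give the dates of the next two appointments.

Sep 8 1998, Oct 8 1998

Each date is the 8th; the gaps (28, 31, 30, 31, 30, 31) track the month lengths.
The rule is the 8th of each month.
Next: September 1998 → Sep 8 1998.
October 1998: Oct 8 1998.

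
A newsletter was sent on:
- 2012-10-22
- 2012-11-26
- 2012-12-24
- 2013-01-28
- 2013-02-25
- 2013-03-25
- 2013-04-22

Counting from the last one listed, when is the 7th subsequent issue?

Gaps: 35, 28, 35, 28, 28, 28 days — a mix of 28 and 35. Every date is a Monday.
Each is the 4th Monday of its month.
4th Monday of May 2013: 2013-05-27.
June 2013 — 4th Monday is 2013-06-24.
4th Monday of July 2013: 2013-07-22.
August 2013 — 4th Monday is 2013-08-26.
4th Monday of September 2013: 2013-09-23.
October 2013 — 4th Monday is 2013-10-28.
4th Monday of November 2013: 2013-11-25.

2013-11-25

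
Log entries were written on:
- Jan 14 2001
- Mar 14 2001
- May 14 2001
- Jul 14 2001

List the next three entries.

The day-of-month is always 14 (59, 61, 61 days between events).
So this recurs on the 14th of every 2 months.
Next: September 2001 → Sep 14 2001.
November 2001: Nov 14 2001.
January 2002: Jan 14 2002.

Sep 14 2001, Nov 14 2001, Jan 14 2002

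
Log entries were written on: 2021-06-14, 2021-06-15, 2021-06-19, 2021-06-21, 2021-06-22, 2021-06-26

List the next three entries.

Gaps: 1, 4, 2, 1, 4 days — not constant, but cyclic with period 3.
The events fall on every Monday, Tuesday and Saturday.
Next Monday: 2021-06-28.
Next Tuesday: 2021-06-29.
The following Saturday is 2021-07-03.

2021-06-28, 2021-06-29, 2021-07-03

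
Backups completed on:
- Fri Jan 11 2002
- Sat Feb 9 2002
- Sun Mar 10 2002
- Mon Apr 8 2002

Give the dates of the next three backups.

The spacing is 29, 29, 29 days — always 29 days.
Mon Apr 8 2002 + 29 days = Tue May 7 2002.
Tue May 7 2002 + 29 days = Wed Jun 5 2002.
Wed Jun 5 2002 + 29 days = Thu Jul 4 2002.

Tue May 7 2002, Wed Jun 5 2002, Thu Jul 4 2002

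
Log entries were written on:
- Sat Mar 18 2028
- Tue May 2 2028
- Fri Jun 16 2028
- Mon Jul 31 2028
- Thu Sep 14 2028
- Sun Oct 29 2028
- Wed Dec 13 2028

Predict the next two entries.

Sat Jan 27 2029, Tue Mar 13 2029

Gaps between consecutive events: 45, 45, 45, 45, 45, 45 days — a constant 45-day interval.
Wed Dec 13 2028 + 45 days = Sat Jan 27 2029.
Sat Jan 27 2029 + 45 days = Tue Mar 13 2029.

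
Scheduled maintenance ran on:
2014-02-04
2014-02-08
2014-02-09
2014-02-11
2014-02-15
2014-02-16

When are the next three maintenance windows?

The gap pattern 4, 1, 2, 4, 1 repeats every 3 events.
These are the Tuesdays, Saturdays and Sundays of each week.
Next Tuesday: 2014-02-18.
The following Saturday is 2014-02-22.
Next Sunday: 2014-02-23.

2014-02-18, 2014-02-22, 2014-02-23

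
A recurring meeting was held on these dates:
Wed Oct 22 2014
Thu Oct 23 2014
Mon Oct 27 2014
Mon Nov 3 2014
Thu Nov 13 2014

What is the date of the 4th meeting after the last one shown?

Gaps: 1, 4, 7, 10 days — each gap is 3 larger than the previous one.
Next gap: 13 days. Thu Nov 13 2014 + 13 days = Wed Nov 26 2014.
Next gap: 16 days. Wed Nov 26 2014 + 16 days = Fri Dec 12 2014.
Next gap: 19 days. Fri Dec 12 2014 + 19 days = Wed Dec 31 2014.
Next gap: 22 days. Wed Dec 31 2014 + 22 days = Thu Jan 22 2015.

Thu Jan 22 2015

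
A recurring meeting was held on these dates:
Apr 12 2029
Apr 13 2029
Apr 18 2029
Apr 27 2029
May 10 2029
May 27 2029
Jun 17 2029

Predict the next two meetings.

Jul 12 2029, Aug 10 2029

Intervals are 1, 5, 9, 13, 17, 21 days — an arithmetic progression with common difference 4.
Next gap: 25 days. Jun 17 2029 + 25 days = Jul 12 2029.
Next gap: 29 days. Jul 12 2029 + 29 days = Aug 10 2029.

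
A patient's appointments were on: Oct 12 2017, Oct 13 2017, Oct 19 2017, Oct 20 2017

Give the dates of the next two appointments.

Oct 26 2017, Oct 27 2017

Every event lands on a Thursday or Friday (gaps cycle 1, 6, 1).
So the schedule is: every Thursday and Friday.
The following Thursday is Oct 26 2017.
The following Friday is Oct 27 2017.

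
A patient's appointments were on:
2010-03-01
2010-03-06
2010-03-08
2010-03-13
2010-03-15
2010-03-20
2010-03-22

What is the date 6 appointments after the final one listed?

2010-04-12

Every event lands on a Monday or Saturday (gaps cycle 5, 2, 5, 2, 5, 2).
So the schedule is: every Monday and Saturday.
Next Saturday: 2010-03-27.
The following Monday is 2010-03-29.
Next Saturday: 2010-04-03.
The following Monday is 2010-04-05.
Next Saturday: 2010-04-10.
The following Monday is 2010-04-12.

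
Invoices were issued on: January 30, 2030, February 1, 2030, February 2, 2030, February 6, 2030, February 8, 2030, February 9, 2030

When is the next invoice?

Gaps: 2, 1, 4, 2, 1 days — not constant, but cyclic with period 3.
The events fall on every Wednesday, Friday and Saturday.
Next Wednesday: February 13, 2030.

February 13, 2030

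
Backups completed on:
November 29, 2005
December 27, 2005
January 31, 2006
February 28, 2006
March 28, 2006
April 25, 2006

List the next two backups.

Every date is a Tuesday; gaps 28, 35, 28, 28, 28 days.
Each is the last Tuesday of its month (at least one falls on the 29th or later, ruling out '4th Tuesday').
May 2006 ends with Tuesday May 30, 2006.
Last Tuesday of June 2006: June 27, 2006.

May 30, 2006; June 27, 2006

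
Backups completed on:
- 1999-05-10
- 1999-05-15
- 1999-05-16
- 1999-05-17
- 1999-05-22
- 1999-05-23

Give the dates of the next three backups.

1999-05-24, 1999-05-29, 1999-05-30

The gap pattern 5, 1, 1, 5, 1 repeats every 3 events.
These are the Mondays, Saturdays and Sundays of each week.
Next Monday: 1999-05-24.
Next Saturday: 1999-05-29.
The following Sunday is 1999-05-30.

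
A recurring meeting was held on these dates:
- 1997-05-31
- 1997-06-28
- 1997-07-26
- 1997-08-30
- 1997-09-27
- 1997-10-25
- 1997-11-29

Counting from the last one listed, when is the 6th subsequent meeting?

Every date is a Saturday; gaps 28, 28, 35, 28, 28, 35 days.
Each is the last Saturday of its month (at least one falls on the 29th or later, ruling out '4th Saturday').
Last Saturday of December 1997: 1997-12-27.
January 1998 ends with Saturday 1998-01-31.
February 1998 ends with Saturday 1998-02-28.
Last Saturday of March 1998: 1998-03-28.
April 1998 ends with Saturday 1998-04-25.
May 1998 ends with Saturday 1998-05-30.

1998-05-30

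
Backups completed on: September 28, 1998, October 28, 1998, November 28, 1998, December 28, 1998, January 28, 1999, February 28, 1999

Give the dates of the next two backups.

March 28, 1999; April 28, 1999

Each date is the 28th; the gaps (30, 31, 30, 31, 31) track the month lengths.
The rule is the 28th of each month.
March 1999: March 28, 1999.
Next: April 1999 → April 28, 1999.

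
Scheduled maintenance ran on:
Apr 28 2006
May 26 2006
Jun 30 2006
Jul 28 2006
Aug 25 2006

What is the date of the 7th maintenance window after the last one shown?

These are Fridays with 28, 35, 28, 28-day gaps.
Each is the final Friday of its month — Jun 30 2006 is past the 28th, so '4th Friday' doesn't fit.
September 2006 ends with Friday Sep 29 2006.
October 2006 ends with Friday Oct 27 2006.
November 2006 ends with Friday Nov 24 2006.
December 2006 ends with Friday Dec 29 2006.
January 2007 ends with Friday Jan 26 2007.
Last Friday of February 2007: Feb 23 2007.
March 2007 ends with Friday Mar 30 2007.

Mar 30 2007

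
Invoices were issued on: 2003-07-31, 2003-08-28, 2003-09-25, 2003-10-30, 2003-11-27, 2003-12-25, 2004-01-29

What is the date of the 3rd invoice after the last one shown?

2004-04-29

Every date is a Thursday; gaps 28, 28, 35, 28, 28, 35 days.
Each is the last Thursday of its month (at least one falls on the 29th or later, ruling out '4th Thursday').
Last Thursday of February 2004: 2004-02-26.
Last Thursday of March 2004: 2004-03-25.
April 2004 ends with Thursday 2004-04-29.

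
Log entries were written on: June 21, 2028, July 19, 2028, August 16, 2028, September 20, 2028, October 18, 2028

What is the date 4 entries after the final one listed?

These are Wednesdays at 28- or 35-day spacing (28, 28, 35, 28).
The pattern: 3rd Wednesday of the month.
November 2028 — 3rd Wednesday is November 15, 2028.
December 2028 — 3rd Wednesday is December 20, 2028.
January 2029 — 3rd Wednesday is January 17, 2029.
3rd Wednesday of February 2029: February 21, 2029.

February 21, 2029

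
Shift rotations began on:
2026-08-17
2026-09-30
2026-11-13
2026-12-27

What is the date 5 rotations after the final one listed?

The spacing is 44, 44, 44 days — always 44 days.
2026-12-27 + 44 days = 2027-02-09.
2027-02-09 + 44 days = 2027-03-25.
2027-03-25 + 44 days = 2027-05-08.
2027-05-08 + 44 days = 2027-06-21.
2027-06-21 + 44 days = 2027-08-04.

2027-08-04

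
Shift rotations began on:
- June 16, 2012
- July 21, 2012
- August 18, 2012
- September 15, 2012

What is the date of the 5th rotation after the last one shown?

These are Saturdays at 28- or 35-day spacing (35, 28, 28).
The pattern: 3rd Saturday of the month.
October 2012 — 3rd Saturday is October 20, 2012.
November 2012 — 3rd Saturday is November 17, 2012.
3rd Saturday of December 2012: December 15, 2012.
January 2013 — 3rd Saturday is January 19, 2013.
February 2013 — 3rd Saturday is February 16, 2013.

February 16, 2013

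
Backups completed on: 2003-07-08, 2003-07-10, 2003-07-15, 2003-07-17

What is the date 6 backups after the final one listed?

The gap pattern 2, 5, 2 repeats every 2 events.
These are the Tuesdays and Thursdays of each week.
The following Tuesday is 2003-07-22.
The following Thursday is 2003-07-24.
The following Tuesday is 2003-07-29.
The following Thursday is 2003-07-31.
The following Tuesday is 2003-08-05.
Next Thursday: 2003-08-07.

2003-08-07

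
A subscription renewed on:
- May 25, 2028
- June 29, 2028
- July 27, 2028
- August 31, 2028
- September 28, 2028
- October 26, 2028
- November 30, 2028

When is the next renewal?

All Thursdays; the gaps (35, 28, 35, 28, 28, 35) vary with month length.
This is the last Thursday of each month.
December 2028 ends with Thursday December 28, 2028.

December 28, 2028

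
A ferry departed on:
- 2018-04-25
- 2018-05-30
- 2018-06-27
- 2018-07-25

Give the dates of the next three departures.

Every date is a Wednesday; gaps 35, 28, 28 days.
Each is the last Wednesday of its month (at least one falls on the 29th or later, ruling out '4th Wednesday').
August 2018 ends with Wednesday 2018-08-29.
Last Wednesday of September 2018: 2018-09-26.
October 2018 ends with Wednesday 2018-10-31.

2018-08-29, 2018-09-26, 2018-10-31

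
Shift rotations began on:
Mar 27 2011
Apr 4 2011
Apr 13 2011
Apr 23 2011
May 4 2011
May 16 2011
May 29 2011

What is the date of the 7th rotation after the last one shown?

Sep 25 2011

Gaps: 8, 9, 10, 11, 12, 13 days — each gap is 1 larger than the previous one.
Next gap: 14 days. May 29 2011 + 14 days = Jun 12 2011.
Next gap: 15 days. Jun 12 2011 + 15 days = Jun 27 2011.
Next gap: 16 days. Jun 27 2011 + 16 days = Jul 13 2011.
Next gap: 17 days. Jul 13 2011 + 17 days = Jul 30 2011.
Next gap: 18 days. Jul 30 2011 + 18 days = Aug 17 2011.
Next gap: 19 days. Aug 17 2011 + 19 days = Sep 5 2011.
Next gap: 20 days. Sep 5 2011 + 20 days = Sep 25 2011.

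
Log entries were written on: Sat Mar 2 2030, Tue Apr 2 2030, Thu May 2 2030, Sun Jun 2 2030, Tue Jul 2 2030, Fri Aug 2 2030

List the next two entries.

Each date is the 2nd; the gaps (31, 30, 31, 30, 31) track the month lengths.
The rule is the 2nd of each month.
Next: September 2030 → Mon Sep 2 2030.
October 2030: Wed Oct 2 2030.

Mon Sep 2 2030, Wed Oct 2 2030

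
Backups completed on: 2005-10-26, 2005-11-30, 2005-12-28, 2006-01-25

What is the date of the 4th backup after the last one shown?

2006-05-31

All Wednesdays; the gaps (35, 28, 28) vary with month length.
This is the last Wednesday of each month.
February 2006 ends with Wednesday 2006-02-22.
March 2006 ends with Wednesday 2006-03-29.
April 2006 ends with Wednesday 2006-04-26.
May 2006 ends with Wednesday 2006-05-31.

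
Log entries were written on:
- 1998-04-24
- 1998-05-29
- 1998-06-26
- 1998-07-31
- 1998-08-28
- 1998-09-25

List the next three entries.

Every date is a Friday; gaps 35, 28, 35, 28, 28 days.
Each is the last Friday of its month (at least one falls on the 29th or later, ruling out '4th Friday').
October 1998 ends with Friday 1998-10-30.
November 1998 ends with Friday 1998-11-27.
Last Friday of December 1998: 1998-12-25.

1998-10-30, 1998-11-27, 1998-12-25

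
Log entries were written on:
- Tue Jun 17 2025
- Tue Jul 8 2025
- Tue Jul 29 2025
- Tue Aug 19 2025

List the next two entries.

The spacing is 21, 21, 21 days — always 21 days.
Tue Aug 19 2025 + 21 days = Tue Sep 9 2025.
Tue Sep 9 2025 + 21 days = Tue Sep 30 2025.

Tue Sep 9 2025, Tue Sep 30 2025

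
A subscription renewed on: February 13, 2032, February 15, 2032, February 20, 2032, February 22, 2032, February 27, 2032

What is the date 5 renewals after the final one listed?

Gaps: 2, 5, 2, 5 days — not constant, but cyclic with period 2.
The events fall on every Friday and Sunday.
The following Sunday is February 29, 2032.
The following Friday is March 5, 2032.
The following Sunday is March 7, 2032.
Next Friday: March 12, 2032.
The following Sunday is March 14, 2032.

March 14, 2032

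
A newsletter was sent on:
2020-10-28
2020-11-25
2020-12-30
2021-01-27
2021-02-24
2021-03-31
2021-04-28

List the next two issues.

These are Wednesdays with 28, 35, 28, 28, 35, 28-day gaps.
Each is the final Wednesday of its month — 2020-12-30 is past the 28th, so '4th Wednesday' doesn't fit.
Last Wednesday of May 2021: 2021-05-26.
June 2021 ends with Wednesday 2021-06-30.

2021-05-26, 2021-06-30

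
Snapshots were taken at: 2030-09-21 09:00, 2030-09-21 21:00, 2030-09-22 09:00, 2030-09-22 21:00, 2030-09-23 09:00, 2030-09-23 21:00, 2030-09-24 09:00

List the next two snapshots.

2030-09-24 21:00, 2030-09-25 09:00

Spacing: 12, 12, 12, 12, 12, 12 h — constant 12 h.
2030-09-24 09:00 + 12 h = 2030-09-24 21:00.
2030-09-24 21:00 + 12 h = 2030-09-25 09:00.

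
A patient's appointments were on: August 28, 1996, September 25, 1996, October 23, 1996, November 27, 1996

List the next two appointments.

December 25, 1996; January 22, 1997

All dates are Wednesdays, 28, 28, 35 days apart.
Specifically, the 4th Wednesday of each month.
December 1996 — 4th Wednesday is December 25, 1996.
4th Wednesday of January 1997: January 22, 1997.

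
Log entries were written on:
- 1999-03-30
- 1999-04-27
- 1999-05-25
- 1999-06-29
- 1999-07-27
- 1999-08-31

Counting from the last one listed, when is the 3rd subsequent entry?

1999-11-30

Every date is a Tuesday; gaps 28, 28, 35, 28, 35 days.
Each is the last Tuesday of its month (at least one falls on the 29th or later, ruling out '4th Tuesday').
September 1999 ends with Tuesday 1999-09-28.
October 1999 ends with Tuesday 1999-10-26.
November 1999 ends with Tuesday 1999-11-30.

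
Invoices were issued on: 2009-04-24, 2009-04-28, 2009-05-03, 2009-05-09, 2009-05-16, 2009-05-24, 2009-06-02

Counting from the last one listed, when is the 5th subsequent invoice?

Intervals are 4, 5, 6, 7, 8, 9 days — an arithmetic progression with common difference 1.
Next gap: 10 days. 2009-06-02 + 10 days = 2009-06-12.
Next gap: 11 days. 2009-06-12 + 11 days = 2009-06-23.
Next gap: 12 days. 2009-06-23 + 12 days = 2009-07-05.
Next gap: 13 days. 2009-07-05 + 13 days = 2009-07-18.
Next gap: 14 days. 2009-07-18 + 14 days = 2009-08-01.

2009-08-01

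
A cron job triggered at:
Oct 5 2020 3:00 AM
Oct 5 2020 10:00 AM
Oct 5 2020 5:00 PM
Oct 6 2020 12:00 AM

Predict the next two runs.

The interval is a steady 7 hours (7, 7, 7).
Oct 6 2020 12:00 AM + 7 h = Oct 6 2020 7:00 AM.
Oct 6 2020 7:00 AM + 7 h = Oct 6 2020 2:00 PM.

Oct 6 2020 7:00 AM, Oct 6 2020 2:00 PM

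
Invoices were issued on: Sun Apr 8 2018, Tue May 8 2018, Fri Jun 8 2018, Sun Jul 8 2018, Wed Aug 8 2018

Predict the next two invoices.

Sat Sep 8 2018, Mon Oct 8 2018

The day-of-month is always 8 (30, 31, 30, 31 days between events).
So this recurs on the 8th of each month.
Next: September 2018 → Sat Sep 8 2018.
Next: October 2018 → Mon Oct 8 2018.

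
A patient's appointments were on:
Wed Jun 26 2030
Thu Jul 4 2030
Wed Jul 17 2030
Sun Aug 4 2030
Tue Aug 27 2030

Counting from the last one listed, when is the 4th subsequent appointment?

Gaps: 8, 13, 18, 23 days — each gap is 5 larger than the previous one.
Next gap: 28 days. Tue Aug 27 2030 + 28 days = Tue Sep 24 2030.
Next gap: 33 days. Tue Sep 24 2030 + 33 days = Sun Oct 27 2030.
Next gap: 38 days. Sun Oct 27 2030 + 38 days = Wed Dec 4 2030.
Next gap: 43 days. Wed Dec 4 2030 + 43 days = Thu Jan 16 2031.

Thu Jan 16 2031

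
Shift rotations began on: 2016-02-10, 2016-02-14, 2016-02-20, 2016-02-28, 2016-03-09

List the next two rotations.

Intervals are 4, 6, 8, 10 days — an arithmetic progression with common difference 2.
Next gap: 12 days. 2016-03-09 + 12 days = 2016-03-21.
Next gap: 14 days. 2016-03-21 + 14 days = 2016-04-04.

2016-03-21, 2016-04-04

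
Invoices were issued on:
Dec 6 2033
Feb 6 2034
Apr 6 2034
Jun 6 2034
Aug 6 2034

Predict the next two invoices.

The day-of-month is always 6 (62, 59, 61, 61 days between events).
So this recurs on the 6th of every 2 months.
Next: October 2034 → Oct 6 2034.
December 2034: Dec 6 2034.

Oct 6 2034, Dec 6 2034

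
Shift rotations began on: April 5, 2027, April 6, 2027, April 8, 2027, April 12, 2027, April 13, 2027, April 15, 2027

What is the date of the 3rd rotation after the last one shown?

April 22, 2027

Every event lands on a Monday or Tuesday or Thursday (gaps cycle 1, 2, 4, 1, 2).
So the schedule is: every Monday, Tuesday and Thursday.
The following Monday is April 19, 2027.
Next Tuesday: April 20, 2027.
The following Thursday is April 22, 2027.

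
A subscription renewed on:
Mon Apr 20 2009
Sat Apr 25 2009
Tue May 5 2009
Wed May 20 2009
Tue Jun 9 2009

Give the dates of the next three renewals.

Sat Jul 4 2009, Mon Aug 3 2009, Mon Sep 7 2009

Gaps: 5, 10, 15, 20 days — each gap is 5 larger than the previous one.
Next gap: 25 days. Tue Jun 9 2009 + 25 days = Sat Jul 4 2009.
Next gap: 30 days. Sat Jul 4 2009 + 30 days = Mon Aug 3 2009.
Next gap: 35 days. Mon Aug 3 2009 + 35 days = Mon Sep 7 2009.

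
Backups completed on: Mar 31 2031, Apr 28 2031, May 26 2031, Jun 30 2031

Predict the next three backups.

Every date is a Monday; gaps 28, 28, 35 days.
Each is the last Monday of its month (at least one falls on the 29th or later, ruling out '4th Monday').
July 2031 ends with Monday Jul 28 2031.
August 2031 ends with Monday Aug 25 2031.
September 2031 ends with Monday Sep 29 2031.

Jul 28 2031, Aug 25 2031, Sep 29 2031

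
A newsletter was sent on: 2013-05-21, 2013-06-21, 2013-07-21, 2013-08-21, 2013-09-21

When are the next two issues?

2013-10-21, 2013-11-21

Gaps: 31, 30, 31, 31 days — not constant. Every event is on the 21st of the month.
Pattern: the 21st of each month.
Next: October 2013 → 2013-10-21.
November 2013: 2013-11-21.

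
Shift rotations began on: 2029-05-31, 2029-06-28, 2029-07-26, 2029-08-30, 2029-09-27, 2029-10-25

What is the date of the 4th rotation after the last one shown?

These are Thursdays with 28, 28, 35, 28, 28-day gaps.
Each is the final Thursday of its month — 2029-05-31 is past the 28th, so '4th Thursday' doesn't fit.
Last Thursday of November 2029: 2029-11-29.
December 2029 ends with Thursday 2029-12-27.
Last Thursday of January 2030: 2030-01-31.
Last Thursday of February 2030: 2030-02-28.

2030-02-28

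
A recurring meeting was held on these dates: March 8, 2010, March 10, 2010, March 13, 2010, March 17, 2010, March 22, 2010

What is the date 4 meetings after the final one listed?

Gaps: 2, 3, 4, 5 days — each gap is 1 larger than the previous one.
Next gap: 6 days. March 22, 2010 + 6 days = March 28, 2010.
Next gap: 7 days. March 28, 2010 + 7 days = April 4, 2010.
Next gap: 8 days. April 4, 2010 + 8 days = April 12, 2010.
Next gap: 9 days. April 12, 2010 + 9 days = April 21, 2010.

April 21, 2010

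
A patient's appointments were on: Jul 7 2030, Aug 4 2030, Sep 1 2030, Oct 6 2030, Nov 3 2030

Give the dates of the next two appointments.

Gaps: 28, 28, 35, 28 days — a mix of 28 and 35. Every date is a Sunday.
Each is the 1st Sunday of its month.
1st Sunday of December 2030: Dec 1 2030.
1st Sunday of January 2031: Jan 5 2031.

Dec 1 2030, Jan 5 2031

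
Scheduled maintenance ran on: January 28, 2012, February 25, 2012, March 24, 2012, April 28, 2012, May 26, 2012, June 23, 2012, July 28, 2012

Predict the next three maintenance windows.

August 25, 2012; September 22, 2012; October 27, 2012

Gaps: 28, 28, 35, 28, 28, 35 days — a mix of 28 and 35. Every date is a Saturday.
Each is the 4th Saturday of its month.
August 2012 — 4th Saturday is August 25, 2012.
4th Saturday of September 2012: September 22, 2012.
October 2012 — 4th Saturday is October 27, 2012.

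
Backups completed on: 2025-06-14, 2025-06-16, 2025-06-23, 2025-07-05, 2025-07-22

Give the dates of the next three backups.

2025-08-13, 2025-09-09, 2025-10-11

Intervals are 2, 7, 12, 17 days — an arithmetic progression with common difference 5.
Next gap: 22 days. 2025-07-22 + 22 days = 2025-08-13.
Next gap: 27 days. 2025-08-13 + 27 days = 2025-09-09.
Next gap: 32 days. 2025-09-09 + 32 days = 2025-10-11.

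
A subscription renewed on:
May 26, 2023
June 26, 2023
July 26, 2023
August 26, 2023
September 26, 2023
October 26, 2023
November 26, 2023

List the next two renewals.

Gaps: 31, 30, 31, 31, 30, 31 days — not constant. Every event is on the 26th of the month.
Pattern: the 26th of each month.
December 2023: December 26, 2023.
January 2024: January 26, 2024.

December 26, 2023; January 26, 2024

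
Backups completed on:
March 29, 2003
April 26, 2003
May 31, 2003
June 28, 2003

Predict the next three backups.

July 26, 2003; August 30, 2003; September 27, 2003

Every date is a Saturday; gaps 28, 35, 28 days.
Each is the last Saturday of its month (at least one falls on the 29th or later, ruling out '4th Saturday').
Last Saturday of July 2003: July 26, 2003.
August 2003 ends with Saturday August 30, 2003.
Last Saturday of September 2003: September 27, 2003.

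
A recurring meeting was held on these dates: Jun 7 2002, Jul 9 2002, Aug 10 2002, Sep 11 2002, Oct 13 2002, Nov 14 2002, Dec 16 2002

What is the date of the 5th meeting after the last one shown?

The spacing is 32, 32, 32, 32, 32, 32 days — always 32 days.
Dec 16 2002 + 32 days = Jan 17 2003.
Jan 17 2003 + 32 days = Feb 18 2003.
Feb 18 2003 + 32 days = Mar 22 2003.
Mar 22 2003 + 32 days = Apr 23 2003.
Apr 23 2003 + 32 days = May 25 2003.

May 25 2003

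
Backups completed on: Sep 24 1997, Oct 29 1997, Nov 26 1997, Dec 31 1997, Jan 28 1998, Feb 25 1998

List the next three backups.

Every date is a Wednesday; gaps 35, 28, 35, 28, 28 days.
Each is the last Wednesday of its month (at least one falls on the 29th or later, ruling out '4th Wednesday').
Last Wednesday of March 1998: Mar 25 1998.
Last Wednesday of April 1998: Apr 29 1998.
May 1998 ends with Wednesday May 27 1998.

Mar 25 1998, Apr 29 1998, May 27 1998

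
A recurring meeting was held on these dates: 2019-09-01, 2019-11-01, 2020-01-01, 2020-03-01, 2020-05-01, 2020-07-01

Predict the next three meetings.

2020-09-01, 2020-11-01, 2021-01-01

Gaps: 61, 61, 60, 61, 61 days — not constant. Every event is on the 1st of the month.
Pattern: the 1st of every 2 months.
Next: September 2020 → 2020-09-01.
Next: November 2020 → 2020-11-01.
January 2021: 2021-01-01.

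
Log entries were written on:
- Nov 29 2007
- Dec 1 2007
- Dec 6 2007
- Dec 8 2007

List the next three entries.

Dec 13 2007, Dec 15 2007, Dec 20 2007

Every event lands on a Thursday or Saturday (gaps cycle 2, 5, 2).
So the schedule is: every Thursday and Saturday.
Next Thursday: Dec 13 2007.
The following Saturday is Dec 15 2007.
Next Thursday: Dec 20 2007.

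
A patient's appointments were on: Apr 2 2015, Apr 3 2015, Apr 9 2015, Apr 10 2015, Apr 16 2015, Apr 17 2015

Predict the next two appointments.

Apr 23 2015, Apr 24 2015

The gap pattern 1, 6, 1, 6, 1 repeats every 2 events.
These are the Thursdays and Fridays of each week.
Next Thursday: Apr 23 2015.
The following Friday is Apr 24 2015.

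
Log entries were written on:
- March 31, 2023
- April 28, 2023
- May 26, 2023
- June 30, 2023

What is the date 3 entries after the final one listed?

These are Fridays with 28, 28, 35-day gaps.
Each is the final Friday of its month — March 31, 2023 is past the 28th, so '4th Friday' doesn't fit.
Last Friday of July 2023: July 28, 2023.
August 2023 ends with Friday August 25, 2023.
September 2023 ends with Friday September 29, 2023.

September 29, 2023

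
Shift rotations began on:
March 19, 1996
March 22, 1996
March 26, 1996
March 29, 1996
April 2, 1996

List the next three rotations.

The gap pattern 3, 4, 3, 4 repeats every 2 events.
These are the Tuesdays and Fridays of each week.
The following Friday is April 5, 1996.
The following Tuesday is April 9, 1996.
The following Friday is April 12, 1996.

April 5, 1996; April 9, 1996; April 12, 1996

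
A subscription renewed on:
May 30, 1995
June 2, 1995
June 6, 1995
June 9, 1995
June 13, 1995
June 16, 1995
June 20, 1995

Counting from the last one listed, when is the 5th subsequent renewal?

The gap pattern 3, 4, 3, 4, 3, 4 repeats every 2 events.
These are the Tuesdays and Fridays of each week.
The following Friday is June 23, 1995.
Next Tuesday: June 27, 1995.
The following Friday is June 30, 1995.
The following Tuesday is July 4, 1995.
Next Friday: July 7, 1995.

July 7, 1995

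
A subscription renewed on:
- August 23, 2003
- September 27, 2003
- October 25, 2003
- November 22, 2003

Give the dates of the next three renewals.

These are Saturdays at 28- or 35-day spacing (35, 28, 28).
The pattern: 4th Saturday of the month.
December 2003 — 4th Saturday is December 27, 2003.
4th Saturday of January 2004: January 24, 2004.
4th Saturday of February 2004: February 28, 2004.

December 27, 2003; January 24, 2004; February 28, 2004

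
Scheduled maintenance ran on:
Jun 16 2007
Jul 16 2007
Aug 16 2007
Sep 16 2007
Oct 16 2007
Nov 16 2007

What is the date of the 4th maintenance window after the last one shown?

The day-of-month is always 16 (30, 31, 31, 30, 31 days between events).
So this recurs on the 16th of each month.
Next: December 2007 → Dec 16 2007.
Next: January 2008 → Jan 16 2008.
February 2008: Feb 16 2008.
Next: March 2008 → Mar 16 2008.

Mar 16 2008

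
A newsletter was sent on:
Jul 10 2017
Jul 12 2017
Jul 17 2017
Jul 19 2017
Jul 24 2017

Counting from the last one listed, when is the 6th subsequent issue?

The gap pattern 2, 5, 2, 5 repeats every 2 events.
These are the Mondays and Wednesdays of each week.
Next Wednesday: Jul 26 2017.
The following Monday is Jul 31 2017.
Next Wednesday: Aug 2 2017.
Next Monday: Aug 7 2017.
Next Wednesday: Aug 9 2017.
The following Monday is Aug 14 2017.

Aug 14 2017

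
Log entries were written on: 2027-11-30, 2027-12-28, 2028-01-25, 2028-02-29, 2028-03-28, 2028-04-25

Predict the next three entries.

These are Tuesdays with 28, 28, 35, 28, 28-day gaps.
Each is the final Tuesday of its month — 2027-11-30 is past the 28th, so '4th Tuesday' doesn't fit.
May 2028 ends with Tuesday 2028-05-30.
June 2028 ends with Tuesday 2028-06-27.
Last Tuesday of July 2028: 2028-07-25.

2028-05-30, 2028-06-27, 2028-07-25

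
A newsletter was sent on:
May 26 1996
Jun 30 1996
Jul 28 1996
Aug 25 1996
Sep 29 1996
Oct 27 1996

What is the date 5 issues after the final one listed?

Mar 30 1997

Every date is a Sunday; gaps 35, 28, 28, 35, 28 days.
Each is the last Sunday of its month (at least one falls on the 29th or later, ruling out '4th Sunday').
November 1996 ends with Sunday Nov 24 1996.
Last Sunday of December 1996: Dec 29 1996.
January 1997 ends with Sunday Jan 26 1997.
Last Sunday of February 1997: Feb 23 1997.
March 1997 ends with Sunday Mar 30 1997.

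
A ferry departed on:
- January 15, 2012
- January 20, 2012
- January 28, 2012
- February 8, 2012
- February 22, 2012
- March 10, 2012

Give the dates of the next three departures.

March 30, 2012; April 22, 2012; May 18, 2012

Gaps: 5, 8, 11, 14, 17 days — each gap is 3 larger than the previous one.
Next gap: 20 days. March 10, 2012 + 20 days = March 30, 2012.
Next gap: 23 days. March 30, 2012 + 23 days = April 22, 2012.
Next gap: 26 days. April 22, 2012 + 26 days = May 18, 2012.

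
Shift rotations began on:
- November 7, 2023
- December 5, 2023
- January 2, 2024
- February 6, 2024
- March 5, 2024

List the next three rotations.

April 2, 2024; May 7, 2024; June 4, 2024

Gaps: 28, 28, 35, 28 days — a mix of 28 and 35. Every date is a Tuesday.
Each is the 1st Tuesday of its month.
1st Tuesday of April 2024: April 2, 2024.
May 2024 — 1st Tuesday is May 7, 2024.
June 2024 — 1st Tuesday is June 4, 2024.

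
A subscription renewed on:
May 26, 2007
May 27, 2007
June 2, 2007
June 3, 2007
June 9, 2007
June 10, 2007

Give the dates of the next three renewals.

The gap pattern 1, 6, 1, 6, 1 repeats every 2 events.
These are the Saturdays and Sundays of each week.
The following Saturday is June 16, 2007.
The following Sunday is June 17, 2007.
The following Saturday is June 23, 2007.

June 16, 2007; June 17, 2007; June 23, 2007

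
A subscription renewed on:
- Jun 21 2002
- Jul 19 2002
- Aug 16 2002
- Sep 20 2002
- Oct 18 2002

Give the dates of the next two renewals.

Gaps: 28, 28, 35, 28 days — a mix of 28 and 35. Every date is a Friday.
Each is the 3rd Friday of its month.
3rd Friday of November 2002: Nov 15 2002.
3rd Friday of December 2002: Dec 20 2002.

Nov 15 2002, Dec 20 2002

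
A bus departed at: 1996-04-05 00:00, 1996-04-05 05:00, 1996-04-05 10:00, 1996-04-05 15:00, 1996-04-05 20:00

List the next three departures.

Gaps: 5, 5, 5, 5 hours — each event is 5 hours after the previous one.
1996-04-05 20:00 + 5 h = 1996-04-06 01:00.
1996-04-06 01:00 + 5 h = 1996-04-06 06:00.
1996-04-06 06:00 + 5 h = 1996-04-06 11:00.

1996-04-06 01:00, 1996-04-06 06:00, 1996-04-06 11:00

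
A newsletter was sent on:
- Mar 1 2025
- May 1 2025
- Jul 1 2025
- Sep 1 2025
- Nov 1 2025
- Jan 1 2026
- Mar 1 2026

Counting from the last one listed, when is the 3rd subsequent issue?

Sep 1 2026

Each date is the 1st; the gaps (61, 61, 62, 61, 61, 59) track the month lengths.
The rule is the 1st of every 2 months.
Next: May 2026 → May 1 2026.
Next: July 2026 → Jul 1 2026.
Next: September 2026 → Sep 1 2026.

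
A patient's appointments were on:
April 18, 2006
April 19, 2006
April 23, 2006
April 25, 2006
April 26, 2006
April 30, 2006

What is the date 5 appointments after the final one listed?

May 10, 2006

Every event lands on a Tuesday or Wednesday or Sunday (gaps cycle 1, 4, 2, 1, 4).
So the schedule is: every Tuesday, Wednesday and Sunday.
The following Tuesday is May 2, 2006.
Next Wednesday: May 3, 2006.
The following Sunday is May 7, 2006.
The following Tuesday is May 9, 2006.
The following Wednesday is May 10, 2006.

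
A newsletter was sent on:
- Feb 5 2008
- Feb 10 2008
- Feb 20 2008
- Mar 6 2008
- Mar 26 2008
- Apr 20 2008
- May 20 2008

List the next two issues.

Jun 24 2008, Aug 3 2008

Intervals are 5, 10, 15, 20, 25, 30 days — an arithmetic progression with common difference 5.
Next gap: 35 days. May 20 2008 + 35 days = Jun 24 2008.
Next gap: 40 days. Jun 24 2008 + 40 days = Aug 3 2008.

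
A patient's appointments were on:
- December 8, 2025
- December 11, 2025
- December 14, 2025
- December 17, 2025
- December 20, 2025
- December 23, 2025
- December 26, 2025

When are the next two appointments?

The spacing is 3, 3, 3, 3, 3, 3 days — always 3 days.
December 26, 2025 + 3 days = December 29, 2025.
December 29, 2025 + 3 days = January 1, 2026.

December 29, 2025; January 1, 2026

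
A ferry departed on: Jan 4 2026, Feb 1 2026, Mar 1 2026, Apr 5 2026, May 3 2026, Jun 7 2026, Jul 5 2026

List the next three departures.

All dates are Sundays, 28, 28, 35, 28, 35, 28 days apart.
Specifically, the 1st Sunday of each month.
1st Sunday of August 2026: Aug 2 2026.
September 2026 — 1st Sunday is Sep 6 2026.
October 2026 — 1st Sunday is Oct 4 2026.

Aug 2 2026, Sep 6 2026, Oct 4 2026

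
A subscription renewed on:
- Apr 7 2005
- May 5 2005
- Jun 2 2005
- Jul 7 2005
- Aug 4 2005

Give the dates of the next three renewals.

Gaps: 28, 28, 35, 28 days — a mix of 28 and 35. Every date is a Thursday.
Each is the 1st Thursday of its month.
September 2005 — 1st Thursday is Sep 1 2005.
1st Thursday of October 2005: Oct 6 2005.
November 2005 — 1st Thursday is Nov 3 2005.

Sep 1 2005, Oct 6 2005, Nov 3 2005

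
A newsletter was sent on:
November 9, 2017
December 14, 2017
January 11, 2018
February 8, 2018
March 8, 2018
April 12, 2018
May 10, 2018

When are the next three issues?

June 14, 2018; July 12, 2018; August 9, 2018

Gaps: 35, 28, 28, 28, 35, 28 days — a mix of 28 and 35. Every date is a Thursday.
Each is the 2nd Thursday of its month.
2nd Thursday of June 2018: June 14, 2018.
July 2018 — 2nd Thursday is July 12, 2018.
2nd Thursday of August 2018: August 9, 2018.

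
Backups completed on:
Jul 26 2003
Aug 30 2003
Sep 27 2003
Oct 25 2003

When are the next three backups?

Nov 29 2003, Dec 27 2003, Jan 31 2004

These are Saturdays with 35, 28, 28-day gaps.
Each is the final Saturday of its month — Aug 30 2003 is past the 28th, so '4th Saturday' doesn't fit.
Last Saturday of November 2003: Nov 29 2003.
Last Saturday of December 2003: Dec 27 2003.
January 2004 ends with Saturday Jan 31 2004.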